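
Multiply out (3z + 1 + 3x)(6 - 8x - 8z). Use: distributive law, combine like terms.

(3z + 1 + 3x)(6 - 8x - 8z)
= 18z - 24xz - 24z^2 + 6 - 8x - 8z + 18x - 24x^2 - 24xz    [distributive law]
= 10z - 48xz - 24z^2 + 6 + 10x - 24x^2    [combine like terms]

10z - 48xz - 24z^2 + 6 + 10x - 24x^2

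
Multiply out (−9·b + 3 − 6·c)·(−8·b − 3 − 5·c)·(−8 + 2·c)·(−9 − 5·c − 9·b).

5400·b² + 8226·b²·c + 5184·b³ − 2394·b²·c² − 1296·b³·c − 432·b + 7140·b·c + 4122·b·c² − 1470·b·c³ − 648 + 18·c + 2316·c² + 630·c³ − 300·c⁴

(−9·b + 3 − 6·c)·(−8·b − 3 − 5·c)·(−8 + 2·c)·(−9 − 5·c − 9·b)
= (72·b² + 27·b + 45·b·c − 24·b − 9 − 15·c + 48·b·c + 18·c + 30·c²)·(−8 + 2·c)·(−9 − 5·c − 9·b)    [distributive law]
= (72·b² + 3·b + 93·b·c − 9 + 3·c + 30·c²)·(−8 + 2·c)·(−9 − 5·c − 9·b)    [combine like terms]
= (−576·b² + 144·b²·c − 24·b + 6·b·c − 744·b·c + 186·b·c² + 72 − 18·c − 24·c + 6·c² − 240·c² + 60·c³)·(−9 − 5·c − 9·b)    [distributive law]
= (−576·b² + 144·b²·c − 24·b − 738·b·c + 186·b·c² + 72 − 42·c − 234·c² + 60·c³)·(−9 − 5·c − 9·b)    [combine like terms]
= 5184·b² + 2880·b²·c + 5184·b³ − 1296·b²·c − 720·b²·c² − 1296·b³·c + 216·b + 120·b·c + 216·b² + 6642·b·c + 3690·b·c² + 6642·b²·c − 1674·b·c² − 930·b·c³ − 1674·b²·c² − 648 − 360·c − 648·b + 378·c + 210·c² + 378·b·c + 2106·c² + 1170·c³ + 2106·b·c² − 540·c³ − 300·c⁴ − 540·b·c³    [distributive law]
= 5400·b² + 8226·b²·c + 5184·b³ − 2394·b²·c² − 1296·b³·c − 432·b + 7140·b·c + 4122·b·c² − 1470·b·c³ − 648 + 18·c + 2316·c² + 630·c³ − 300·c⁴    [combine like terms]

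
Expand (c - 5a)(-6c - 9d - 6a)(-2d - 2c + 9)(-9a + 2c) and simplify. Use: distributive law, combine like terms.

-546ac^2d + 60c^3d - 204ac^3 + 24c^4 + 918ac^2 - 108c^3 - 342acd^2 + 36c^2d^2 + 1539acd - 162c^2d + 1122a^2cd + 312a^2c^2 - 1404a^2c + 810a^2d^2 - 3645a^2d + 540a^3d + 540a^3c - 2430a^3

(c - 5a)(-6c - 9d - 6a)(-2d - 2c + 9)(-9a + 2c)
= (-6c^2 - 9cd - 6ac + 30ac + 45ad + 30a^2)(-2d - 2c + 9)(-9a + 2c)    [distributive law]
= (-6c^2 - 9cd + 24ac + 45ad + 30a^2)(-2d - 2c + 9)(-9a + 2c)    [combine like terms]
= (12c^2d + 12c^3 - 54c^2 + 18cd^2 + 18c^2d - 81cd - 48acd - 48ac^2 + 216ac - 90ad^2 - 90acd + 405ad - 60a^2d - 60a^2c + 270a^2)(-9a + 2c)    [distributive law]
= (30c^2d + 12c^3 - 54c^2 + 18cd^2 - 81cd - 138acd - 48ac^2 + 216ac - 90ad^2 + 405ad - 60a^2d - 60a^2c + 270a^2)(-9a + 2c)    [combine like terms]
= -270ac^2d + 60c^3d - 108ac^3 + 24c^4 + 486ac^2 - 108c^3 - 162acd^2 + 36c^2d^2 + 729acd - 162c^2d + 1242a^2cd - 276ac^2d + 432a^2c^2 - 96ac^3 - 1944a^2c + 432ac^2 + 810a^2d^2 - 180acd^2 - 3645a^2d + 810acd + 540a^3d - 120a^2cd + 540a^3c - 120a^2c^2 - 2430a^3 + 540a^2c    [distributive law]
= -546ac^2d + 60c^3d - 204ac^3 + 24c^4 + 918ac^2 - 108c^3 - 342acd^2 + 36c^2d^2 + 1539acd - 162c^2d + 1122a^2cd + 312a^2c^2 - 1404a^2c + 810a^2d^2 - 3645a^2d + 540a^3d + 540a^3c - 2430a^3    [combine like terms]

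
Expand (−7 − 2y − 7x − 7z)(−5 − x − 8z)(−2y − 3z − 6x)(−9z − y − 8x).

735yz + 70y² + 770xy + 945z² + 2730xz + 1680x² + 3664xyz + 304xy² + 1404x²y + 8232xz² + 7644x²z + 2016x³ + 2181yz² + 392y²z + 2457z³ + 20y³ + 520xy²z + 4xy³ + 58x²y² + 3857xyz² + 2457x²yz + 250x³y + 448y²z² + 32y³z + 1608yz³ + 7791x²z² + 3570x³z + 336x⁴ + 6069xz³ + 1512z⁴

(−7 − 2y − 7x − 7z)(−5 − x − 8z)(−2y − 3z − 6x)(−9z − y − 8x)
= (35 + 7x + 56z + 10y + 2xy + 16yz + 35x + 7x² + 56xz + 35z + 7xz + 56z²)(−2y − 3z − 6x)(−9z − y − 8x)    [distributive law]
= (35 + 42x + 91z + 10y + 2xy + 16yz + 7x² + 63xz + 56z²)(−2y − 3z − 6x)(−9z − y − 8x)    [combine like terms]
= (−70y − 105z − 210x − 84xy − 126xz − 252x² − 182yz − 273z² − 546xz − 20y² − 30yz − 60xy − 4xy² − 6xyz − 12x²y − 32y²z − 48yz² − 96xyz − 14x²y − 21x²z − 42x³ − 126xyz − 189xz² − 378x²z − 112yz² − 168z³ − 336xz²)(−9z − y − 8x)    [distributive law]
= (−70y − 105z − 210x − 144xy − 672xz − 252x² − 212yz − 273z² − 20y² − 4xy² − 228xyz − 26x²y − 32y²z − 160yz² − 399x²z − 42x³ − 525xz² − 168z³)(−9z − y − 8x)    [combine like terms]
= 630yz + 70y² + 560xy + 945z² + 105yz + 840xz + 1890xz + 210xy + 1680x² + 1296xyz + 144xy² + 1152x²y + 6048xz² + 672xyz + 5376x²z + 2268x²z + 252x²y + 2016x³ + 1908yz² + 212y²z + 1696xyz + 2457z³ + 273yz² + 2184xz² + 180y²z + 20y³ + 160xy² + 36xy²z + 4xy³ + 32x²y² + 2052xyz² + 228xy²z + 1824x²yz + 234x²yz + 26x²y² + 208x³y + 288y²z² + 32y³z + 256xy²z + 1440yz³ + 160y²z² + 1280xyz² + 3591x²z² + 399x²yz + 3192x³z + 378x³z + 42x³y + 336x⁴ + 4725xz³ + 525xyz² + 4200x²z² + 1512z⁴ + 168yz³ + 1344xz³    [distributive law]
= 735yz + 70y² + 770xy + 945z² + 2730xz + 1680x² + 3664xyz + 304xy² + 1404x²y + 8232xz² + 7644x²z + 2016x³ + 2181yz² + 392y²z + 2457z³ + 20y³ + 520xy²z + 4xy³ + 58x²y² + 3857xyz² + 2457x²yz + 250x³y + 448y²z² + 32y³z + 1608yz³ + 7791x²z² + 3570x³z + 336x⁴ + 6069xz³ + 1512z⁴    [combine like terms]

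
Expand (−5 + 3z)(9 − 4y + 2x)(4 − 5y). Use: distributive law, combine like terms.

(−5 + 3z)(9 − 4y + 2x)(4 − 5y)
= (−45 + 20y − 10x + 27z − 12yz + 6xz)(4 − 5y)    [distributive law]
= −180 + 225y + 80y − 100y^2 − 40x + 50xy + 108z − 135yz − 48yz + 60y^2z + 24xz − 30xyz    [distributive law]
= −180 + 305y − 100y^2 − 40x + 50xy + 108z − 183yz + 60y^2z + 24xz − 30xyz    [combine like terms]

−180 + 305y − 100y^2 − 40x + 50xy + 108z − 183yz + 60y^2z + 24xz − 30xyz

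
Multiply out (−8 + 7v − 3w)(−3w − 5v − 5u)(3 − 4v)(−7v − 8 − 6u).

408vw − 576w − 792uw + 606v^2w + 849uvw + 1280v^2 − 960v + 560uv + 735v^3 + 2325uv^2 − 960u − 720u^2 + 1590u^2v − 168v^3w + 276uv^2w − 980v^4 − 1820uv^3 − 840u^2v^2 + 99vw^2 − 216w^2 − 162uw^2 + 252v^2w^2 + 216uvw^2 − 270u^2w + 360u^2vw

(−8 + 7v − 3w)(−3w − 5v − 5u)(3 − 4v)(−7v − 8 − 6u)
= (24w + 40v + 40u − 21vw − 35v^2 − 35uv + 9w^2 + 15vw + 15uw)(3 − 4v)(−7v − 8 − 6u)    [distributive law]
= (24w + 40v + 40u − 6vw − 35v^2 − 35uv + 9w^2 + 15uw)(3 − 4v)(−7v − 8 − 6u)    [combine like terms]
= (72w − 96vw + 120v − 160v^2 + 120u − 160uv − 18vw + 24v^2w − 105v^2 + 140v^3 − 105uv + 140uv^2 + 27w^2 − 36vw^2 + 45uw − 60uvw)(−7v − 8 − 6u)    [distributive law]
= (72w − 114vw + 120v − 265v^2 + 120u − 265uv + 24v^2w + 140v^3 + 140uv^2 + 27w^2 − 36vw^2 + 45uw − 60uvw)(−7v − 8 − 6u)    [combine like terms]
= −504vw − 576w − 432uw + 798v^2w + 912vw + 684uvw − 840v^2 − 960v − 720uv + 1855v^3 + 2120v^2 + 1590uv^2 − 840uv − 960u − 720u^2 + 1855uv^2 + 2120uv + 1590u^2v − 168v^3w − 192v^2w − 144uv^2w − 980v^4 − 1120v^3 − 840uv^3 − 980uv^3 − 1120uv^2 − 840u^2v^2 − 189vw^2 − 216w^2 − 162uw^2 + 252v^2w^2 + 288vw^2 + 216uvw^2 − 315uvw − 360uw − 270u^2w + 420uv^2w + 480uvw + 360u^2vw    [distributive law]
= 408vw − 576w − 792uw + 606v^2w + 849uvw + 1280v^2 − 960v + 560uv + 735v^3 + 2325uv^2 − 960u − 720u^2 + 1590u^2v − 168v^3w + 276uv^2w − 980v^4 − 1820uv^3 − 840u^2v^2 + 99vw^2 − 216w^2 − 162uw^2 + 252v^2w^2 + 216uvw^2 − 270u^2w + 360u^2vw    [combine like terms]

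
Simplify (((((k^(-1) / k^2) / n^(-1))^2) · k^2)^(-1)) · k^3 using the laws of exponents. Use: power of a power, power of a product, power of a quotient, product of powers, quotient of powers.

k^7·n^(-2)

(((((k^(-1) / k^2) / n^(-1))^2) · k^2)^(-1)) · k^3
= (((((k^(-1) / k^2) / n^(-1))^2)^(-1)) · ((k^2)^(-1))) · k^3    [power of a product]
= ((((k^(-1) / k^2) / n^(-1))^(-2)) · ((k^2)^(-1))) · k^3    [power of a power]
= ((((k^(-1) / k^2)^(-2)) / ((n^(-1))^(-2))) · ((k^2)^(-1))) · k^3    [power of a quotient]
= (((((k^(-1))^(-2)) / ((k^2)^(-2))) / ((n^(-1))^(-2))) · ((k^2)^(-1))) · k^3    [power of a quotient]
= (((k^2 / ((k^2)^(-2))) / ((n^(-1))^(-2))) · ((k^2)^(-1))) · k^3    [power of a power]
= (((k^2 / k^(-4)) / ((n^(-1))^(-2))) · ((k^2)^(-1))) · k^3    [power of a power]
= ((k^6 / ((n^(-1))^(-2))) · ((k^2)^(-1))) · k^3    [quotient of powers]
= ((k^6 / n^2) · ((k^2)^(-1))) · k^3    [power of a power]
= ((k^6 / n^2) · k^(-2)) · k^3    [power of a power]
= k^7·n^(-2)    [quotient of powers; product of powers]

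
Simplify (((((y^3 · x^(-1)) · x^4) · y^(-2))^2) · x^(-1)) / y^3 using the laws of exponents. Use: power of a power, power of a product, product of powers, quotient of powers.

(((((y^3 · x^(-1)) · x^4) · y^(-2))^2) · x^(-1)) / y^3
= (((((y^3 · x^(-1)) · x^4)^2) · ((y^(-2))^2)) · x^(-1)) / y^3    [power of a product]
= (((((y^3 · x^(-1))^2) · ((x^4)^2)) · ((y^(-2))^2)) · x^(-1)) / y^3    [power of a product]
= ((((((y^3)^2) · ((x^(-1))^2)) · ((x^4)^2)) · ((y^(-2))^2)) · x^(-1)) / y^3    [power of a product]
= ((((y^6 · ((x^(-1))^2)) · ((x^4)^2)) · ((y^(-2))^2)) · x^(-1)) / y^3    [power of a power]
= ((((y^6 · x^(-2)) · ((x^4)^2)) · ((y^(-2))^2)) · x^(-1)) / y^3    [power of a power]
= ((((y^6 · x^(-2)) · x^8) · ((y^(-2))^2)) · x^(-1)) / y^3    [power of a power]
= ((((y^6 · x^(-2)) · x^8) · y^(-4)) · x^(-1)) / y^3    [power of a power]
= x^5y^(-1)    [quotient of powers; product of powers]

x^5y^(-1)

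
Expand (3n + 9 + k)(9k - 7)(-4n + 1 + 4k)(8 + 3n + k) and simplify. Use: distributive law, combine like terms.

-1839kn² - 324kn³ + 108k²n² - 3127kn + 1138k²n + 180k³n + 1365n² + 252n³ + 1659n - 1487k + 2262k² + 593k³ - 504 + 36k⁴

(3n + 9 + k)(9k - 7)(-4n + 1 + 4k)(8 + 3n + k)
= (27kn - 21n + 81k - 63 + 9k² - 7k)(-4n + 1 + 4k)(8 + 3n + k)    [distributive law]
= (27kn - 21n + 74k - 63 + 9k²)(-4n + 1 + 4k)(8 + 3n + k)    [combine like terms]
= (-108kn² + 27kn + 108k²n + 84n² - 21n - 84kn - 296kn + 74k + 296k² + 252n - 63 - 252k - 36k²n + 9k² + 36k³)(8 + 3n + k)    [distributive law]
= (-108kn² - 353kn + 72k²n + 84n² + 231n - 178k + 305k² - 63 + 36k³)(8 + 3n + k)    [combine like terms]
= -864kn² - 324kn³ - 108k²n² - 2824kn - 1059kn² - 353k²n + 576k²n + 216k²n² + 72k³n + 672n² + 252n³ + 84kn² + 1848n + 693n² + 231kn - 1424k - 534kn - 178k² + 2440k² + 915k²n + 305k³ - 504 - 189n - 63k + 288k³ + 108k³n + 36k⁴    [distributive law]
= -1839kn² - 324kn³ + 108k²n² - 3127kn + 1138k²n + 180k³n + 1365n² + 252n³ + 1659n - 1487k + 2262k² + 593k³ - 504 + 36k⁴    [combine like terms]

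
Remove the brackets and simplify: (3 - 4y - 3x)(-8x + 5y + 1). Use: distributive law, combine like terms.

-27x + 11y + 3 + 17xy - 20y^2 + 24x^2

(3 - 4y - 3x)(-8x + 5y + 1)
= -24x + 15y + 3 + 32xy - 20y^2 - 4y + 24x^2 - 15xy - 3x    [distributive law]
= -27x + 11y + 3 + 17xy - 20y^2 + 24x^2    [combine like terms]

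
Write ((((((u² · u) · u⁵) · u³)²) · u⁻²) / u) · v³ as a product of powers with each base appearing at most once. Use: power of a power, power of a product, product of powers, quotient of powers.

u¹⁹·v³

((((((u² · u) · u⁵) · u³)²) · u⁻²) / u) · v³
= ((((((u² · u) · u⁵)²) · ((u³)²)) · u⁻²) / u) · v³    [power of a product]
= ((((((u² · u)²) · ((u⁵)²)) · ((u³)²)) · u⁻²) / u) · v³    [power of a product]
= (((((((u²)²) · (u²)) · ((u⁵)²)) · ((u³)²)) · u⁻²) / u) · v³    [power of a product]
= (((((u⁴ · (u²)) · ((u⁵)²)) · ((u³)²)) · u⁻²) / u) · v³    [power of a power]
= ((((u⁶ · ((u⁵)²)) · ((u³)²)) · u⁻²) / u) · v³    [product of powers]
= ((((u⁶ · u¹⁰) · ((u³)²)) · u⁻²) / u) · v³    [power of a power]
= (((u¹⁶ · ((u³)²)) · u⁻²) / u) · v³    [product of powers]
= (((u¹⁶ · u⁶) · u⁻²) / u) · v³    [power of a power]
= ((u²² · u⁻²) / u) · v³    [product of powers]
= (u²⁰ / u) · v³    [product of powers]
= u¹⁹ · v³    [quotient of powers]
= u¹⁹·v³    [rearrange]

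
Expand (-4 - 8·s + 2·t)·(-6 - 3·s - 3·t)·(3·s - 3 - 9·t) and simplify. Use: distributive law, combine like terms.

-108·s - 72 - 216·t + 108·s^2 - 594·s·t + 72·s^3 - 162·s^2·t - 180·s·t^2 + 18·t^2 + 54·t^3

(-4 - 8·s + 2·t)·(-6 - 3·s - 3·t)·(3·s - 3 - 9·t)
= (24 + 12·s + 12·t + 48·s + 24·s^2 + 24·s·t - 12·t - 6·s·t - 6·t^2)·(3·s - 3 - 9·t)    [distributive law]
= (24 + 60·s + 24·s^2 + 18·s·t - 6·t^2)·(3·s - 3 - 9·t)    [combine like terms]
= 72·s - 72 - 216·t + 180·s^2 - 180·s - 540·s·t + 72·s^3 - 72·s^2 - 216·s^2·t + 54·s^2·t - 54·s·t - 162·s·t^2 - 18·s·t^2 + 18·t^2 + 54·t^3    [distributive law]
= -108·s - 72 - 216·t + 108·s^2 - 594·s·t + 72·s^3 - 162·s^2·t - 180·s·t^2 + 18·t^2 + 54·t^3    [combine like terms]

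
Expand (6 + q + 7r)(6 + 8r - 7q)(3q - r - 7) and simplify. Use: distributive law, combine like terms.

(6 + q + 7r)(6 + 8r - 7q)(3q - r - 7)
= (36 + 48r - 42q + 6q + 8qr - 7q^2 + 42r + 56r^2 - 49qr)(3q - r - 7)    [distributive law]
= (36 + 90r - 36q - 41qr - 7q^2 + 56r^2)(3q - r - 7)    [combine like terms]
= 108q - 36r - 252 + 270qr - 90r^2 - 630r - 108q^2 + 36qr + 252q - 123q^2r + 41qr^2 + 287qr - 21q^3 + 7q^2r + 49q^2 + 168qr^2 - 56r^3 - 392r^2    [distributive law]
= 360q - 666r - 252 + 593qr - 482r^2 - 59q^2 - 116q^2r + 209qr^2 - 21q^3 - 56r^3    [combine like terms]

360q - 666r - 252 + 593qr - 482r^2 - 59q^2 - 116q^2r + 209qr^2 - 21q^3 - 56r^3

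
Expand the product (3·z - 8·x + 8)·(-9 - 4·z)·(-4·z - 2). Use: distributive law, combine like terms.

260·z² + 406·z + 48·z³ - 352·x·z - 144·x - 128·x·z² + 144

(3·z - 8·x + 8)·(-9 - 4·z)·(-4·z - 2)
= (-27·z - 12·z² + 72·x + 32·x·z - 72 - 32·z)·(-4·z - 2)    [distributive law]
= (-59·z - 12·z² + 72·x + 32·x·z - 72)·(-4·z - 2)    [combine like terms]
= 236·z² + 118·z + 48·z³ + 24·z² - 288·x·z - 144·x - 128·x·z² - 64·x·z + 288·z + 144    [distributive law]
= 260·z² + 406·z + 48·z³ - 352·x·z - 144·x - 128·x·z² + 144    [combine like terms]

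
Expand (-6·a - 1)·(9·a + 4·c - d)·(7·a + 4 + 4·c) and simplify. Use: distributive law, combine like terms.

(-6·a - 1)·(9·a + 4·c - d)·(7·a + 4 + 4·c)
= (-54·a^2 - 24·a·c + 6·a·d - 9·a - 4·c + d)·(7·a + 4 + 4·c)    [distributive law]
= -378·a^3 - 216·a^2 - 216·a^2·c - 168·a^2·c - 96·a·c - 96·a·c^2 + 42·a^2·d + 24·a·d + 24·a·c·d - 63·a^2 - 36·a - 36·a·c - 28·a·c - 16·c - 16·c^2 + 7·a·d + 4·d + 4·c·d    [distributive law]
= -378·a^3 - 279·a^2 - 384·a^2·c - 160·a·c - 96·a·c^2 + 42·a^2·d + 31·a·d + 24·a·c·d - 36·a - 16·c - 16·c^2 + 4·d + 4·c·d    [combine like terms]

-378·a^3 - 279·a^2 - 384·a^2·c - 160·a·c - 96·a·c^2 + 42·a^2·d + 31·a·d + 24·a·c·d - 36·a - 16·c - 16·c^2 + 4·d + 4·c·d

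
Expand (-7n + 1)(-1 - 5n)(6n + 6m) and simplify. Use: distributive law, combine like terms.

(-7n + 1)(-1 - 5n)(6n + 6m)
= (7n + 35n² - 1 - 5n)(6n + 6m)    [distributive law]
= (2n + 35n² - 1)(6n + 6m)    [combine like terms]
= 12n² + 12mn + 210n³ + 210mn² - 6n - 6m    [distributive law]

12n² + 12mn + 210n³ + 210mn² - 6n - 6m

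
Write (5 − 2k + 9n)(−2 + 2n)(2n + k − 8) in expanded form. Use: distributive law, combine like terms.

(5 − 2k + 9n)(−2 + 2n)(2n + k − 8)
= (−10 + 10n + 4k − 4kn − 18n + 18n^2)(2n + k − 8)    [distributive law]
= (−10 − 8n + 4k − 4kn + 18n^2)(2n + k − 8)    [combine like terms]
= −20n − 10k + 80 − 16n^2 − 8kn + 64n + 8kn + 4k^2 − 32k − 8kn^2 − 4k^2n + 32kn + 36n^3 + 18kn^2 − 144n^2    [distributive law]
= 44n − 42k + 80 − 160n^2 + 32kn + 4k^2 + 10kn^2 − 4k^2n + 36n^3    [combine like terms]

44n − 42k + 80 − 160n^2 + 32kn + 4k^2 + 10kn^2 − 4k^2n + 36n^3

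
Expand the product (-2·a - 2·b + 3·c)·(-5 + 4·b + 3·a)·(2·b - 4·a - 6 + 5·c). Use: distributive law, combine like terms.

(-2·a - 2·b + 3·c)·(-5 + 4·b + 3·a)·(2·b - 4·a - 6 + 5·c)
= (10·a - 8·a·b - 6·a² + 10·b - 8·b² - 6·a·b - 15·c + 12·b·c + 9·a·c)·(2·b - 4·a - 6 + 5·c)    [distributive law]
= (10·a - 14·a·b - 6·a² + 10·b - 8·b² - 15·c + 12·b·c + 9·a·c)·(2·b - 4·a - 6 + 5·c)    [combine like terms]
= 20·a·b - 40·a² - 60·a + 50·a·c - 28·a·b² + 56·a²·b + 84·a·b - 70·a·b·c - 12·a²·b + 24·a³ + 36·a² - 30·a²·c + 20·b² - 40·a·b - 60·b + 50·b·c - 16·b³ + 32·a·b² + 48·b² - 40·b²·c - 30·b·c + 60·a·c + 90·c - 75·c² + 24·b²·c - 48·a·b·c - 72·b·c + 60·b·c² + 18·a·b·c - 36·a²·c - 54·a·c + 45·a·c²    [distributive law]
= 64·a·b - 4·a² - 60·a + 56·a·c + 4·a·b² + 44·a²·b - 100·a·b·c + 24·a³ - 66·a²·c + 68·b² - 60·b - 52·b·c - 16·b³ - 16·b²·c + 90·c - 75·c² + 60·b·c² + 45·a·c²    [combine like terms]

64·a·b - 4·a² - 60·a + 56·a·c + 4·a·b² + 44·a²·b - 100·a·b·c + 24·a³ - 66·a²·c + 68·b² - 60·b - 52·b·c - 16·b³ - 16·b²·c + 90·c - 75·c² + 60·b·c² + 45·a·c²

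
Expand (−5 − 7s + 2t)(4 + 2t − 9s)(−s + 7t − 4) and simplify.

−48s − 132t + 80 + 249st − 30t^2 − 269s^2 + 473s^2t − 228st^2 − 63s^3 + 28t^3

(−5 − 7s + 2t)(4 + 2t − 9s)(−s + 7t − 4)
= (−20 − 10t + 45s − 28s − 14st + 63s^2 + 8t + 4t^2 − 18st)(−s + 7t − 4)    [distributive law]
= (−20 − 2t + 17s − 32st + 63s^2 + 4t^2)(−s + 7t − 4)    [combine like terms]
= 20s − 140t + 80 + 2st − 14t^2 + 8t − 17s^2 + 119st − 68s + 32s^2t − 224st^2 + 128st − 63s^3 + 441s^2t − 252s^2 − 4st^2 + 28t^3 − 16t^2    [distributive law]
= −48s − 132t + 80 + 249st − 30t^2 − 269s^2 + 473s^2t − 228st^2 − 63s^3 + 28t^3    [combine like terms]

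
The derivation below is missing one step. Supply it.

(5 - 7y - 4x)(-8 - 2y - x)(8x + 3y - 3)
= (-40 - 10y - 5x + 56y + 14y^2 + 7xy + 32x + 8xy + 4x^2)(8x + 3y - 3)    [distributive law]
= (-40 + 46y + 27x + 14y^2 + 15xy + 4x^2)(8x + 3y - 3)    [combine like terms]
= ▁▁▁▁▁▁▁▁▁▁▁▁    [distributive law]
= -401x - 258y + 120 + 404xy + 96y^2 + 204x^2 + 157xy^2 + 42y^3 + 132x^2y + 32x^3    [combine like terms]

Applying distributive law to the line above:

-320x - 120y + 120 + 368xy + 138y^2 - 138y + 216x^2 + 81xy - 81x + 112xy^2 + 42y^3 - 42y^2 + 120x^2y + 45xy^2 - 45xy + 32x^3 + 12x^2y - 12x^2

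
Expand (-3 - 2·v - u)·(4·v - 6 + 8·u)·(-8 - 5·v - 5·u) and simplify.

(-3 - 2·v - u)·(4·v - 6 + 8·u)·(-8 - 5·v - 5·u)
= (-12·v + 18 - 24·u - 8·v² + 12·v - 16·u·v - 4·u·v + 6·u - 8·u²)·(-8 - 5·v - 5·u)    [distributive law]
= (18 - 18·u - 8·v² - 20·u·v - 8·u²)·(-8 - 5·v - 5·u)    [combine like terms]
= -144 - 90·v - 90·u + 144·u + 90·u·v + 90·u² + 64·v² + 40·v³ + 40·u·v² + 160·u·v + 100·u·v² + 100·u²·v + 64·u² + 40·u²·v + 40·u³    [distributive law]
= -144 - 90·v + 54·u + 250·u·v + 154·u² + 64·v² + 40·v³ + 140·u·v² + 140·u²·v + 40·u³    [combine like terms]

-144 - 90·v + 54·u + 250·u·v + 154·u² + 64·v² + 40·v³ + 140·u·v² + 140·u²·v + 40·u³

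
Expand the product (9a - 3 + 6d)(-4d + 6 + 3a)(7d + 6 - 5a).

(9a - 3 + 6d)(-4d + 6 + 3a)(7d + 6 - 5a)
= (-36ad + 54a + 27a^2 + 12d - 18 - 9a - 24d^2 + 36d + 18ad)(7d + 6 - 5a)    [distributive law]
= (-18ad + 45a + 27a^2 + 48d - 18 - 24d^2)(7d + 6 - 5a)    [combine like terms]
= -126ad^2 - 108ad + 90a^2d + 315ad + 270a - 225a^2 + 189a^2d + 162a^2 - 135a^3 + 336d^2 + 288d - 240ad - 126d - 108 + 90a - 168d^3 - 144d^2 + 120ad^2    [distributive law]
= -6ad^2 - 33ad + 279a^2d + 360a - 63a^2 - 135a^3 + 192d^2 + 162d - 108 - 168d^3    [combine like terms]

-6ad^2 - 33ad + 279a^2d + 360a - 63a^2 - 135a^3 + 192d^2 + 162d - 108 - 168d^3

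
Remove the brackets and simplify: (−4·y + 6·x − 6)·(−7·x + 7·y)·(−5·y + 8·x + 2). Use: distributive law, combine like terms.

(−4·y + 6·x − 6)·(−7·x + 7·y)·(−5·y + 8·x + 2)
= (28·x·y − 28·y^2 − 42·x^2 + 42·x·y + 42·x − 42·y)·(−5·y + 8·x + 2)    [distributive law]
= (70·x·y − 28·y^2 − 42·x^2 + 42·x − 42·y)·(−5·y + 8·x + 2)    [combine like terms]
= −350·x·y^2 + 560·x^2·y + 140·x·y + 140·y^3 − 224·x·y^2 − 56·y^2 + 210·x^2·y − 336·x^3 − 84·x^2 − 210·x·y + 336·x^2 + 84·x + 210·y^2 − 336·x·y − 84·y    [distributive law]
= −574·x·y^2 + 770·x^2·y − 406·x·y + 140·y^3 + 154·y^2 − 336·x^3 + 252·x^2 + 84·x − 84·y    [combine like terms]

−574·x·y^2 + 770·x^2·y − 406·x·y + 140·y^3 + 154·y^2 − 336·x^3 + 252·x^2 + 84·x − 84·y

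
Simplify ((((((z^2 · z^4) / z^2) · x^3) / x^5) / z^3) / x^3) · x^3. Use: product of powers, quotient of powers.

x^(-2)·z

((((((z^2 · z^4) / z^2) · x^3) / x^5) / z^3) / x^3) · x^3
= (((((z^6 / z^2) · x^3) / x^5) / z^3) / x^3) · x^3    [product of powers]
= ((((z^4 · x^3) / x^5) / z^3) / x^3) · x^3    [quotient of powers]
= x^(-2)·z    [quotient of powers; product of powers]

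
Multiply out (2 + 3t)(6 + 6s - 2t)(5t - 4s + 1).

74t - 36s + 12 + 22st - 48s^2 + 64t^2 + 114st^2 - 72s^2t - 30t^3

(2 + 3t)(6 + 6s - 2t)(5t - 4s + 1)
= (12 + 12s - 4t + 18t + 18st - 6t^2)(5t - 4s + 1)    [distributive law]
= (12 + 12s + 14t + 18st - 6t^2)(5t - 4s + 1)    [combine like terms]
= 60t - 48s + 12 + 60st - 48s^2 + 12s + 70t^2 - 56st + 14t + 90st^2 - 72s^2t + 18st - 30t^3 + 24st^2 - 6t^2    [distributive law]
= 74t - 36s + 12 + 22st - 48s^2 + 64t^2 + 114st^2 - 72s^2t - 30t^3    [combine like terms]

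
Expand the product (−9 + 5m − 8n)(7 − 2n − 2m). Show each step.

−63 − 38n + 53m + 6mn − 10m² + 16n²

(−9 + 5m − 8n)(7 − 2n − 2m)
= −63 + 18n + 18m + 35m − 10mn − 10m² − 56n + 16n² + 16mn    [distributive law]
= −63 − 38n + 53m + 6mn − 10m² + 16n²    [combine like terms]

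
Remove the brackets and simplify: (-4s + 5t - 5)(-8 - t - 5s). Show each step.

(-4s + 5t - 5)(-8 - t - 5s)
= 32s + 4st + 20s^2 - 40t - 5t^2 - 25st + 40 + 5t + 25s    [distributive law]
= 57s - 21st + 20s^2 - 35t - 5t^2 + 40    [combine like terms]

57s - 21st + 20s^2 - 35t - 5t^2 + 40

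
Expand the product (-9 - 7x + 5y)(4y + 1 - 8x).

-31y - 9 + 65x - 68xy + 56x² + 20y²

(-9 - 7x + 5y)(4y + 1 - 8x)
= -36y - 9 + 72x - 28xy - 7x + 56x² + 20y² + 5y - 40xy    [distributive law]
= -31y - 9 + 65x - 68xy + 56x² + 20y²    [combine like terms]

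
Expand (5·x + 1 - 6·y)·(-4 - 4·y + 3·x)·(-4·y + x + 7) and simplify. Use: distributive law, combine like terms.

-178·x·y + 88·x² - 123·x + 176·x·y² - 98·x²·y + 15·x³ + 156·y - 28 + 88·y² - 96·y³

(5·x + 1 - 6·y)·(-4 - 4·y + 3·x)·(-4·y + x + 7)
= (-20·x - 20·x·y + 15·x² - 4 - 4·y + 3·x + 24·y + 24·y² - 18·x·y)·(-4·y + x + 7)    [distributive law]
= (-17·x - 38·x·y + 15·x² - 4 + 20·y + 24·y²)·(-4·y + x + 7)    [combine like terms]
= 68·x·y - 17·x² - 119·x + 152·x·y² - 38·x²·y - 266·x·y - 60·x²·y + 15·x³ + 105·x² + 16·y - 4·x - 28 - 80·y² + 20·x·y + 140·y - 96·y³ + 24·x·y² + 168·y²    [distributive law]
= -178·x·y + 88·x² - 123·x + 176·x·y² - 98·x²·y + 15·x³ + 156·y - 28 + 88·y² - 96·y³    [combine like terms]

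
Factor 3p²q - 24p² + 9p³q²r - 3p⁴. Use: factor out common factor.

3p²q - 24p² + 9p³q²r - 3p⁴
= 3(p²q - 8p² + 3p³q²r - p⁴)    [factor out 3]
= 3p²(q - 8 + 3pq²r - p²)    [factor out p²]

3p²(q - 8 + 3pq²r - p²)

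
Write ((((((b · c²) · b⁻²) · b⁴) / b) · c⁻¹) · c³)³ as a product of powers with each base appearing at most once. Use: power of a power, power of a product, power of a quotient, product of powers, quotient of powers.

b⁶c¹²

((((((b · c²) · b⁻²) · b⁴) / b) · c⁻¹) · c³)³
= ((((((b · c²) · b⁻²) · b⁴) / b) · c⁻¹)³) · ((c³)³)    [power of a product]
= ((((((b · c²) · b⁻²) · b⁴) / b)³) · ((c⁻¹)³)) · ((c³)³)    [power of a product]
= ((((((b · c²) · b⁻²) · b⁴)³) / (b³)) · ((c⁻¹)³)) · ((c³)³)    [power of a quotient]
= ((((((b · c²) · b⁻²)³) · ((b⁴)³)) / (b³)) · ((c⁻¹)³)) · ((c³)³)    [power of a product]
= ((((((b · c²)³) · ((b⁻²)³)) · ((b⁴)³)) / (b³)) · ((c⁻¹)³)) · ((c³)³)    [power of a product]
= ((((((b³) · ((c²)³)) · ((b⁻²)³)) · ((b⁴)³)) / (b³)) · ((c⁻¹)³)) · ((c³)³)    [power of a product]
= (((((b³ · c⁶) · ((b⁻²)³)) · ((b⁴)³)) / (b³)) · ((c⁻¹)³)) · ((c³)³)    [power of a power]
= (((((b³ · c⁶) · b⁻⁶) · ((b⁴)³)) / (b³)) · ((c⁻¹)³)) · ((c³)³)    [power of a power]
= (((((b³ · c⁶) · b⁻⁶) · b¹²) / (b³)) · ((c⁻¹)³)) · ((c³)³)    [power of a power]
= (((((b³ · c⁶) · b⁻⁶) · b¹²) / b³) · c⁻³) · ((c³)³)    [power of a power]
= (((((b³ · c⁶) · b⁻⁶) · b¹²) / b³) · c⁻³) · c⁹    [power of a power]
= b⁶c¹²    [quotient of powers; product of powers]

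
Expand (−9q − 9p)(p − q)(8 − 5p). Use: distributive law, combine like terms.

72q^2 − 45pq^2 − 72p^2 + 45p^3

(−9q − 9p)(p − q)(8 − 5p)
= (−9pq + 9q^2 − 9p^2 + 9pq)(8 − 5p)    [distributive law]
= (9q^2 − 9p^2)(8 − 5p)    [combine like terms]
= 72q^2 − 45pq^2 − 72p^2 + 45p^3    [distributive law]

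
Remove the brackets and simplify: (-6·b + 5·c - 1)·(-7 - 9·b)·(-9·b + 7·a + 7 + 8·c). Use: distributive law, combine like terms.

(-6·b + 5·c - 1)·(-7 - 9·b)·(-9·b + 7·a + 7 + 8·c)
= (42·b + 54·b^2 - 35·c - 45·b·c + 7 + 9·b)·(-9·b + 7·a + 7 + 8·c)    [distributive law]
= (51·b + 54·b^2 - 35·c - 45·b·c + 7)·(-9·b + 7·a + 7 + 8·c)    [combine like terms]
= -459·b^2 + 357·a·b + 357·b + 408·b·c - 486·b^3 + 378·a·b^2 + 378·b^2 + 432·b^2·c + 315·b·c - 245·a·c - 245·c - 280·c^2 + 405·b^2·c - 315·a·b·c - 315·b·c - 360·b·c^2 - 63·b + 49·a + 49 + 56·c    [distributive law]
= -81·b^2 + 357·a·b + 294·b + 408·b·c - 486·b^3 + 378·a·b^2 + 837·b^2·c - 245·a·c - 189·c - 280·c^2 - 315·a·b·c - 360·b·c^2 + 49·a + 49    [combine like terms]

-81·b^2 + 357·a·b + 294·b + 408·b·c - 486·b^3 + 378·a·b^2 + 837·b^2·c - 245·a·c - 189·c - 280·c^2 - 315·a·b·c - 360·b·c^2 + 49·a + 49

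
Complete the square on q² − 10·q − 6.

q² − 10·q − 6
= q² − 10·q + 25 − 25 − 6    [add and subtract 25]
= (q − 5)² − 25 − 6    [perfect-square identity]
= (q − 5)² − 31    [combine constants]

(q − 5)² − 31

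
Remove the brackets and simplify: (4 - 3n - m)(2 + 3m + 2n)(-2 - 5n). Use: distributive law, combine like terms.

-16 - 44n - 20m - 28mn + 2n^2 + 55mn^2 + 30n^3 + 6m^2 + 15m^2n

(4 - 3n - m)(2 + 3m + 2n)(-2 - 5n)
= (8 + 12m + 8n - 6n - 9mn - 6n^2 - 2m - 3m^2 - 2mn)(-2 - 5n)    [distributive law]
= (8 + 10m + 2n - 11mn - 6n^2 - 3m^2)(-2 - 5n)    [combine like terms]
= -16 - 40n - 20m - 50mn - 4n - 10n^2 + 22mn + 55mn^2 + 12n^2 + 30n^3 + 6m^2 + 15m^2n    [distributive law]
= -16 - 44n - 20m - 28mn + 2n^2 + 55mn^2 + 30n^3 + 6m^2 + 15m^2n    [combine like terms]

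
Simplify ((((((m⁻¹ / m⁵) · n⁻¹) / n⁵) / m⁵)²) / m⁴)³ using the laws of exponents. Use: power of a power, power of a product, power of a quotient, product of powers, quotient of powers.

m⁻⁷⁸n⁻³⁶

((((((m⁻¹ / m⁵) · n⁻¹) / n⁵) / m⁵)²) / m⁴)³
= ((((((m⁻¹ / m⁵) · n⁻¹) / n⁵) / m⁵)²)³) / ((m⁴)³)    [power of a quotient]
= (((((m⁻¹ / m⁵) · n⁻¹) / n⁵) / m⁵)⁶) / ((m⁴)³)    [power of a power]
= (((((m⁻¹ / m⁵) · n⁻¹) / n⁵)⁶) / ((m⁵)⁶)) / ((m⁴)³)    [power of a quotient]
= (((((m⁻¹ / m⁵) · n⁻¹)⁶) / ((n⁵)⁶)) / ((m⁵)⁶)) / ((m⁴)³)    [power of a quotient]
= (((((m⁻¹ / m⁵)⁶) · ((n⁻¹)⁶)) / ((n⁵)⁶)) / ((m⁵)⁶)) / ((m⁴)³)    [power of a product]
= ((((((m⁻¹)⁶) / ((m⁵)⁶)) · ((n⁻¹)⁶)) / ((n⁵)⁶)) / ((m⁵)⁶)) / ((m⁴)³)    [power of a quotient]
= ((((m⁻⁶ / ((m⁵)⁶)) · ((n⁻¹)⁶)) / ((n⁵)⁶)) / ((m⁵)⁶)) / ((m⁴)³)    [power of a power]
= ((((m⁻⁶ / m³⁰) · ((n⁻¹)⁶)) / ((n⁵)⁶)) / ((m⁵)⁶)) / ((m⁴)³)    [power of a power]
= (((m⁻³⁶ · ((n⁻¹)⁶)) / ((n⁵)⁶)) / ((m⁵)⁶)) / ((m⁴)³)    [quotient of powers]
= (((m⁻³⁶ · n⁻⁶) / ((n⁵)⁶)) / ((m⁵)⁶)) / ((m⁴)³)    [power of a power]
= (((m⁻³⁶ · n⁻⁶) / n³⁰) / ((m⁵)⁶)) / ((m⁴)³)    [power of a power]
= (((m⁻³⁶ · n⁻⁶) / n³⁰) / m³⁰) / ((m⁴)³)    [power of a power]
= (((m⁻³⁶ · n⁻⁶) / n³⁰) / m³⁰) / m¹²    [power of a power]
= m⁻⁷⁸n⁻³⁶    [quotient of powers; product of powers]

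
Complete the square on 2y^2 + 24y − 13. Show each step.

2y^2 + 24y − 13
= 2(y^2 + 12y) − 13    [factor out 2 from the y-terms]
= 2(y^2 + 12y + 36 − 36) − 13    [add and subtract 36 inside the bracket]
= 2(y + 6)^2 − 72 − 13    [perfect-square identity]
= 2(y + 6)^2 − 85    [combine constants]

2(y + 6)^2 − 85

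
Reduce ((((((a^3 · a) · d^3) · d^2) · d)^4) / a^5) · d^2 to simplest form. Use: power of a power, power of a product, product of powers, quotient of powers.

((((((a^3 · a) · d^3) · d^2) · d)^4) / a^5) · d^2
= ((((((a^3 · a) · d^3) · d^2)^4) · (d^4)) / a^5) · d^2    [power of a product]
= ((((((a^3 · a) · d^3)^4) · ((d^2)^4)) · (d^4)) / a^5) · d^2    [power of a product]
= ((((((a^3 · a)^4) · ((d^3)^4)) · ((d^2)^4)) · (d^4)) / a^5) · d^2    [power of a product]
= (((((((a^3)^4) · (a^4)) · ((d^3)^4)) · ((d^2)^4)) · (d^4)) / a^5) · d^2    [power of a product]
= (((((a^12 · (a^4)) · ((d^3)^4)) · ((d^2)^4)) · (d^4)) / a^5) · d^2    [power of a power]
= ((((a^16 · ((d^3)^4)) · ((d^2)^4)) · (d^4)) / a^5) · d^2    [product of powers]
= ((((a^16 · d^12) · ((d^2)^4)) · (d^4)) / a^5) · d^2    [power of a power]
= ((((a^16 · d^12) · d^8) · (d^4)) / a^5) · d^2    [power of a power]
= a^11d^26    [quotient of powers; product of powers]

a^11d^26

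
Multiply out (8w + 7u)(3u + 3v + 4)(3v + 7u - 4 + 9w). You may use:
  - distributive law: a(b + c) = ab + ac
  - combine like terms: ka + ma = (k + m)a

(8w + 7u)(3u + 3v + 4)(3v + 7u - 4 + 9w)
= (24uw + 24vw + 32w + 21u^2 + 21uv + 28u)(3v + 7u - 4 + 9w)    [distributive law]
= 72uvw + 168u^2w - 96uw + 216uw^2 + 72v^2w + 168uvw - 96vw + 216vw^2 + 96vw + 224uw - 128w + 288w^2 + 63u^2v + 147u^3 - 84u^2 + 189u^2w + 63uv^2 + 147u^2v - 84uv + 189uvw + 84uv + 196u^2 - 112u + 252uw    [distributive law]
= 429uvw + 357u^2w + 380uw + 216uw^2 + 72v^2w + 216vw^2 - 128w + 288w^2 + 210u^2v + 147u^3 + 112u^2 + 63uv^2 - 112u    [combine like terms]

429uvw + 357u^2w + 380uw + 216uw^2 + 72v^2w + 216vw^2 - 128w + 288w^2 + 210u^2v + 147u^3 + 112u^2 + 63uv^2 - 112u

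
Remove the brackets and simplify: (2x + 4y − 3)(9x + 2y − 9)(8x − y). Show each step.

144x³ + 302x²y + 24xy² − 360x² − 291xy − 8y³ + 42y² + 216x − 27y

(2x + 4y − 3)(9x + 2y − 9)(8x − y)
= (18x² + 4xy − 18x + 36xy + 8y² − 36y − 27x − 6y + 27)(8x − y)    [distributive law]
= (18x² + 40xy − 45x + 8y² − 42y + 27)(8x − y)    [combine like terms]
= 144x³ − 18x²y + 320x²y − 40xy² − 360x² + 45xy + 64xy² − 8y³ − 336xy + 42y² + 216x − 27y    [distributive law]
= 144x³ + 302x²y + 24xy² − 360x² − 291xy − 8y³ + 42y² + 216x − 27y    [combine like terms]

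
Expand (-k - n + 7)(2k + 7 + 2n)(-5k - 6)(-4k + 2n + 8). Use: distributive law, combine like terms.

-40k^4 - 60k^3n + 172k^3 + 158k^2n + 964k^2 - 494kn - 1120k + 10kn^2 + 12n^2 - 924n + 20kn^3 + 24n^3 - 2352

(-k - n + 7)(2k + 7 + 2n)(-5k - 6)(-4k + 2n + 8)
= (-2k^2 - 7k - 2kn - 2kn - 7n - 2n^2 + 14k + 49 + 14n)(-5k - 6)(-4k + 2n + 8)    [distributive law]
= (-2k^2 + 7k - 4kn + 7n - 2n^2 + 49)(-5k - 6)(-4k + 2n + 8)    [combine like terms]
= (10k^3 + 12k^2 - 35k^2 - 42k + 20k^2n + 24kn - 35kn - 42n + 10kn^2 + 12n^2 - 245k - 294)(-4k + 2n + 8)    [distributive law]
= (10k^3 - 23k^2 - 287k + 20k^2n - 11kn - 42n + 10kn^2 + 12n^2 - 294)(-4k + 2n + 8)    [combine like terms]
= -40k^4 + 20k^3n + 80k^3 + 92k^3 - 46k^2n - 184k^2 + 1148k^2 - 574kn - 2296k - 80k^3n + 40k^2n^2 + 160k^2n + 44k^2n - 22kn^2 - 88kn + 168kn - 84n^2 - 336n - 40k^2n^2 + 20kn^3 + 80kn^2 - 48kn^2 + 24n^3 + 96n^2 + 1176k - 588n - 2352    [distributive law]
= -40k^4 - 60k^3n + 172k^3 + 158k^2n + 964k^2 - 494kn - 1120k + 10kn^2 + 12n^2 - 924n + 20kn^3 + 24n^3 - 2352    [combine like terms]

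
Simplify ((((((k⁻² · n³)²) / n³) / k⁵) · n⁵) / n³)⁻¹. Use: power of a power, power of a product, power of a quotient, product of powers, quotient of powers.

((((((k⁻² · n³)²) / n³) / k⁵) · n⁵) / n³)⁻¹
= ((((((k⁻² · n³)²) / n³) / k⁵) · n⁵)⁻¹) / ((n³)⁻¹)    [power of a quotient]
= ((((((k⁻² · n³)²) / n³) / k⁵)⁻¹) · ((n⁵)⁻¹)) / ((n³)⁻¹)    [power of a product]
= ((((((k⁻² · n³)²) / n³)⁻¹) / ((k⁵)⁻¹)) · ((n⁵)⁻¹)) / ((n³)⁻¹)    [power of a quotient]
= ((((((k⁻² · n³)²)⁻¹) / ((n³)⁻¹)) / ((k⁵)⁻¹)) · ((n⁵)⁻¹)) / ((n³)⁻¹)    [power of a quotient]
= (((((k⁻² · n³)⁻²) / ((n³)⁻¹)) / ((k⁵)⁻¹)) · ((n⁵)⁻¹)) / ((n³)⁻¹)    [power of a power]
= ((((((k⁻²)⁻²) · ((n³)⁻²)) / ((n³)⁻¹)) / ((k⁵)⁻¹)) · ((n⁵)⁻¹)) / ((n³)⁻¹)    [power of a product]
= ((((k⁴ · ((n³)⁻²)) / ((n³)⁻¹)) / ((k⁵)⁻¹)) · ((n⁵)⁻¹)) / ((n³)⁻¹)    [power of a power]
= ((((k⁴ · n⁻⁶) / ((n³)⁻¹)) / ((k⁵)⁻¹)) · ((n⁵)⁻¹)) / ((n³)⁻¹)    [power of a power]
= ((((k⁴ · n⁻⁶) / n⁻³) / ((k⁵)⁻¹)) · ((n⁵)⁻¹)) / ((n³)⁻¹)    [power of a power]
= ((((k⁴ · n⁻⁶) / n⁻³) / k⁻⁵) · ((n⁵)⁻¹)) / ((n³)⁻¹)    [power of a power]
= ((((k⁴ · n⁻⁶) / n⁻³) / k⁻⁵) · n⁻⁵) / ((n³)⁻¹)    [power of a power]
= ((((k⁴ · n⁻⁶) / n⁻³) / k⁻⁵) · n⁻⁵) / n⁻³    [power of a power]
= k⁹n⁻⁵    [quotient of powers; product of powers]

k⁹n⁻⁵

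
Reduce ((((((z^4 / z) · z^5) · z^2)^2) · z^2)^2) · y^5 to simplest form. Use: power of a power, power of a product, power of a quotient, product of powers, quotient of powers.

y^5z^44

((((((z^4 / z) · z^5) · z^2)^2) · z^2)^2) · y^5
= ((((((z^4 / z) · z^5) · z^2)^2)^2) · ((z^2)^2)) · y^5    [power of a product]
= (((((z^4 / z) · z^5) · z^2)^4) · ((z^2)^2)) · y^5    [power of a power]
= (((((z^4 / z) · z^5)^4) · ((z^2)^4)) · ((z^2)^2)) · y^5    [power of a product]
= (((((z^4 / z)^4) · ((z^5)^4)) · ((z^2)^4)) · ((z^2)^2)) · y^5    [power of a product]
= ((((((z^4)^4) / (z^4)) · ((z^5)^4)) · ((z^2)^4)) · ((z^2)^2)) · y^5    [power of a quotient]
= ((((z^16 / (z^4)) · ((z^5)^4)) · ((z^2)^4)) · ((z^2)^2)) · y^5    [power of a power]
= (((z^12 · ((z^5)^4)) · ((z^2)^4)) · ((z^2)^2)) · y^5    [quotient of powers]
= (((z^12 · z^20) · ((z^2)^4)) · ((z^2)^2)) · y^5    [power of a power]
= ((z^32 · ((z^2)^4)) · ((z^2)^2)) · y^5    [product of powers]
= ((z^32 · z^8) · ((z^2)^2)) · y^5    [power of a power]
= (z^40 · ((z^2)^2)) · y^5    [product of powers]
= (z^40 · z^4) · y^5    [power of a power]
= z^44 · y^5    [product of powers]
= y^5z^44    [rearrange]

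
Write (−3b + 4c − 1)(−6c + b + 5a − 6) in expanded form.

22bc − 3b² − 15ab + 17b − 24c² + 20ac − 18c − 5a + 6

(−3b + 4c − 1)(−6c + b + 5a − 6)
= 18bc − 3b² − 15ab + 18b − 24c² + 4bc + 20ac − 24c + 6c − b − 5a + 6    [distributive law]
= 22bc − 3b² − 15ab + 17b − 24c² + 20ac − 18c − 5a + 6    [combine like terms]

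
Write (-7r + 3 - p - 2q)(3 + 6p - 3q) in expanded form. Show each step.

(-7r + 3 - p - 2q)(3 + 6p - 3q)
= -21r - 42pr + 21qr + 9 + 18p - 9q - 3p - 6p^2 + 3pq - 6q - 12pq + 6q^2    [distributive law]
= -21r - 42pr + 21qr + 9 + 15p - 15q - 6p^2 - 9pq + 6q^2    [combine like terms]

-21r - 42pr + 21qr + 9 + 15p - 15q - 6p^2 - 9pq + 6q^2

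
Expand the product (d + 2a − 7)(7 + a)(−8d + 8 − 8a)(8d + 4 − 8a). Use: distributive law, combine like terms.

(d + 2a − 7)(7 + a)(−8d + 8 − 8a)(8d + 4 − 8a)
= (7d + ad + 14a + 2a² − 49 − 7a)(−8d + 8 − 8a)(8d + 4 − 8a)    [distributive law]
= (7d + ad + 7a + 2a² − 49)(−8d + 8 − 8a)(8d + 4 − 8a)    [combine like terms]
= (−56d² + 56d − 56ad − 8ad² + 8ad − 8a²d − 56ad + 56a − 56a² − 16a²d + 16a² − 16a³ + 392d − 392 + 392a)(8d + 4 − 8a)    [distributive law]
= (−56d² + 448d − 104ad − 8ad² − 24a²d + 448a − 40a² − 16a³ − 392)(8d + 4 − 8a)    [combine like terms]
= −448d³ − 224d² + 448ad² + 3584d² + 1792d − 3584ad − 832ad² − 416ad + 832a²d − 64ad³ − 32ad² + 64a²d² − 192a²d² − 96a²d + 192a³d + 3584ad + 1792a − 3584a² − 320a²d − 160a² + 320a³ − 128a³d − 64a³ + 128a⁴ − 3136d − 1568 + 3136a    [distributive law]
= −448d³ + 3360d² − 416ad² − 1344d − 416ad + 416a²d − 64ad³ − 128a²d² + 64a³d + 4928a − 3744a² + 256a³ + 128a⁴ − 1568    [combine like terms]

−448d³ + 3360d² − 416ad² − 1344d − 416ad + 416a²d − 64ad³ − 128a²d² + 64a³d + 4928a − 3744a² + 256a³ + 128a⁴ − 1568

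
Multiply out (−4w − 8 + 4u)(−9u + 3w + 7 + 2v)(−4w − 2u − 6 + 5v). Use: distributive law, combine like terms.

(−4w − 8 + 4u)(−9u + 3w + 7 + 2v)(−4w − 2u − 6 + 5v)
= (36uw − 12w^2 − 28w − 8vw + 72u − 24w − 56 − 16v − 36u^2 + 12uw + 28u + 8uv)(−4w − 2u − 6 + 5v)    [distributive law]
= (48uw − 12w^2 − 52w − 8vw + 100u − 56 − 16v − 36u^2 + 8uv)(−4w − 2u − 6 + 5v)    [combine like terms]
= −192uw^2 − 96u^2w − 288uw + 240uvw + 48w^3 + 24uw^2 + 72w^2 − 60vw^2 + 208w^2 + 104uw + 312w − 260vw + 32vw^2 + 16uvw + 48vw − 40v^2w − 400uw − 200u^2 − 600u + 500uv + 224w + 112u + 336 − 280v + 64vw + 32uv + 96v − 80v^2 + 144u^2w + 72u^3 + 216u^2 − 180u^2v − 32uvw − 16u^2v − 48uv + 40uv^2    [distributive law]
= −168uw^2 + 48u^2w − 584uw + 224uvw + 48w^3 + 280w^2 − 28vw^2 + 536w − 148vw − 40v^2w + 16u^2 − 488u + 484uv + 336 − 184v − 80v^2 + 72u^3 − 196u^2v + 40uv^2    [combine like terms]

−168uw^2 + 48u^2w − 584uw + 224uvw + 48w^3 + 280w^2 − 28vw^2 + 536w − 148vw − 40v^2w + 16u^2 − 488u + 484uv + 336 − 184v − 80v^2 + 72u^3 − 196u^2v + 40uv^2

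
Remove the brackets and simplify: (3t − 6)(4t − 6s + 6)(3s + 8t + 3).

(3t − 6)(4t − 6s + 6)(3s + 8t + 3)
= (12t^2 − 18st + 18t − 24t + 36s − 36)(3s + 8t + 3)    [distributive law]
= (12t^2 − 18st − 6t + 36s − 36)(3s + 8t + 3)    [combine like terms]
= 36st^2 + 96t^3 + 36t^2 − 54s^2t − 144st^2 − 54st − 18st − 48t^2 − 18t + 108s^2 + 288st + 108s − 108s − 288t − 108    [distributive law]
= −108st^2 + 96t^3 − 12t^2 − 54s^2t + 216st − 306t + 108s^2 − 108    [combine like terms]

−108st^2 + 96t^3 − 12t^2 − 54s^2t + 216st − 306t + 108s^2 − 108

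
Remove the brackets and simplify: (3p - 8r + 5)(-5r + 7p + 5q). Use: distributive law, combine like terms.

-71pr + 21p^2 + 15pq + 40r^2 - 40qr - 25r + 35p + 25q

(3p - 8r + 5)(-5r + 7p + 5q)
= -15pr + 21p^2 + 15pq + 40r^2 - 56pr - 40qr - 25r + 35p + 25q    [distributive law]
= -71pr + 21p^2 + 15pq + 40r^2 - 40qr - 25r + 35p + 25q    [combine like terms]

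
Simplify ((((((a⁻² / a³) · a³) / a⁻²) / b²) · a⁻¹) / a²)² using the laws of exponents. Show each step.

a⁻⁶b⁻⁴

((((((a⁻² / a³) · a³) / a⁻²) / b²) · a⁻¹) / a²)²
= ((((((a⁻² / a³) · a³) / a⁻²) / b²) · a⁻¹)²) / ((a²)²)    [power of a quotient]
= ((((((a⁻² / a³) · a³) / a⁻²) / b²)²) · ((a⁻¹)²)) / ((a²)²)    [power of a product]
= ((((((a⁻² / a³) · a³) / a⁻²)²) / ((b²)²)) · ((a⁻¹)²)) / ((a²)²)    [power of a quotient]
= ((((((a⁻² / a³) · a³)²) / ((a⁻²)²)) / ((b²)²)) · ((a⁻¹)²)) / ((a²)²)    [power of a quotient]
= ((((((a⁻² / a³)²) · ((a³)²)) / ((a⁻²)²)) / ((b²)²)) · ((a⁻¹)²)) / ((a²)²)    [power of a product]
= (((((((a⁻²)²) / ((a³)²)) · ((a³)²)) / ((a⁻²)²)) / ((b²)²)) · ((a⁻¹)²)) / ((a²)²)    [power of a quotient]
= (((((a⁻⁴ / ((a³)²)) · ((a³)²)) / ((a⁻²)²)) / ((b²)²)) · ((a⁻¹)²)) / ((a²)²)    [power of a power]
= (((((a⁻⁴ / a⁶) · ((a³)²)) / ((a⁻²)²)) / ((b²)²)) · ((a⁻¹)²)) / ((a²)²)    [power of a power]
= ((((a⁻¹⁰ · ((a³)²)) / ((a⁻²)²)) / ((b²)²)) · ((a⁻¹)²)) / ((a²)²)    [quotient of powers]
= ((((a⁻¹⁰ · a⁶) / ((a⁻²)²)) / ((b²)²)) · ((a⁻¹)²)) / ((a²)²)    [power of a power]
= (((a⁻⁴ / ((a⁻²)²)) / ((b²)²)) · ((a⁻¹)²)) / ((a²)²)    [product of powers]
= (((a⁻⁴ / a⁻⁴) / ((b²)²)) · ((a⁻¹)²)) / ((a²)²)    [power of a power]
= ((a⁰ / ((b²)²)) · ((a⁻¹)²)) / ((a²)²)    [quotient of powers]
= ((a⁰ / b⁴) · ((a⁻¹)²)) / ((a²)²)    [power of a power]
= ((a⁰ / b⁴) · a⁻²) / ((a²)²)    [power of a power]
= ((a⁰ / b⁴) · a⁻²) / a⁴    [power of a power]
= a⁻⁶b⁻⁴    [quotient of powers; product of powers]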